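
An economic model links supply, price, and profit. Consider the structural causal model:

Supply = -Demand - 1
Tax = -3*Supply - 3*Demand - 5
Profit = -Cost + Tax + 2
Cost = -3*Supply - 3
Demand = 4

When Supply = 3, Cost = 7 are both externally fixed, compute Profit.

-31

Under do(Supply = 3, Cost = 7), each intervened variable's structural equation is replaced by its fixed value.
Tax = -3*Supply - 3*Demand - 5  [with Supply=3, Demand=4]  = -26
Profit = -Cost + Tax + 2  [with Cost=7, Tax=-26]  = -31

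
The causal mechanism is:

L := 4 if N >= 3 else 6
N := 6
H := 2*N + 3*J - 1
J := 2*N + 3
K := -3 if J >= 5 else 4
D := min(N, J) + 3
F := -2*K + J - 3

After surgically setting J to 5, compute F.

Under do(J=5), the mechanism J := 2*N + 3 is discarded; J is fixed at 5.
K = -3 if J >= 5 else 4  [with J=5]  = -3
F = -2*K + J - 3  [with K=-3, J=5]  = 8

8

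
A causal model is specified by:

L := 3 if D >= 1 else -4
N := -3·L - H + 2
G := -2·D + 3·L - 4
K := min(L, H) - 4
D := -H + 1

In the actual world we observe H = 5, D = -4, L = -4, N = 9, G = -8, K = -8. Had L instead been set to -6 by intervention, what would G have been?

do(L=-6) replaces the equation L := 3 if D >= 1 else -4 with the constant L = -6.
D = -H + 1  [with H=5]  = -4
G = -2·D + 3·L - 4  [with D=-4, L=-6]  = -14

-14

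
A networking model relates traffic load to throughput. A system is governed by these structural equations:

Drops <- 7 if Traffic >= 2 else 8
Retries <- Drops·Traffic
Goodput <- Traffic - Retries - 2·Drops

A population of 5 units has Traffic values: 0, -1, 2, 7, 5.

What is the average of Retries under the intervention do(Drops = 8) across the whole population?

do(Drops=8) breaks Drops's dependence on Traffic. With Drops=8 fixed, Retries across the units is 0, -8, 16, 56, 40, mean 20.8.

20.8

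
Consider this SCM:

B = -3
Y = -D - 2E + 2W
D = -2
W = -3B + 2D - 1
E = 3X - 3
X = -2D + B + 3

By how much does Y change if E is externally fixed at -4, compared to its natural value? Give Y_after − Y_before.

26

The intervention breaks the incoming arrows to E: E = 3X - 3 no longer applies, and E = -4.
W = -3B + 2D - 1  [with B=-3, D=-2]  = 4
Y = -D - 2E + 2W  [with D=-2, E=-4, W=4]  = 18
Without intervention: W = -3B + 2D - 1  [with B=-3, D=-2]  = 4; X = -2D + B + 3  [with D=-2, B=-3]  = 4; E = 3X - 3  [with X=4]  = 9; Y = -D - 2E + 2W  [with D=-2, E=9, W=4]  = -8.
Change = 18 − (-8) = 26.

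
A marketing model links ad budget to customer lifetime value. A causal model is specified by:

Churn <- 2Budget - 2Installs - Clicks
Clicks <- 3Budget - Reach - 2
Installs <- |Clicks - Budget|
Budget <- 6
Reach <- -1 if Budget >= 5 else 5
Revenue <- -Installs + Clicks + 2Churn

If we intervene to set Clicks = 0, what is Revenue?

The intervention breaks the incoming arrows to Clicks: Clicks <- 3Budget - Reach - 2 no longer applies, and Clicks = 0.
Installs = |Clicks - Budget|  [with Clicks=0, Budget=6]  = 6
Churn = 2Budget - 2Installs - Clicks  [with Budget=6, Installs=6, Clicks=0]  = 0
Revenue = -Installs + Clicks + 2Churn  [with Installs=6, Clicks=0, Churn=0]  = -6

-6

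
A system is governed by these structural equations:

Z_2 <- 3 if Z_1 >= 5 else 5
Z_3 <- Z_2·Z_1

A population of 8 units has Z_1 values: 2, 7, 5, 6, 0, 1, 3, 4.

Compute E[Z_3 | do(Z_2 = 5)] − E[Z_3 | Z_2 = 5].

7.5

Under do(Z_2=5), Z_2's equation is replaced by Z_2=5 for every unit. Per-unit Z_3: 10, 35, 25, 30, 0, 5, 15, 20. Mean = 17.5.
E[Z_3|Z_2=5] averages over only the 5 units with Z_2=5 (Z_1 = 2, 0, 1, 3, 4): Z_3 = 10, 0, 5, 15, 20, mean 10.
Difference = 17.5 − 10 = 7.5.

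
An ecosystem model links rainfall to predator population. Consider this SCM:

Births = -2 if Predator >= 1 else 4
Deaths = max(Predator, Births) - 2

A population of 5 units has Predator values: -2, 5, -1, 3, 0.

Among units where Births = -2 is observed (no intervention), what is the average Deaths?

Observing Births=-2 restricts to units where Births's equation naturally yields -2: Predator ∈ {5, 3}. In that subpopulation Deaths = 3, 1, mean 2.

2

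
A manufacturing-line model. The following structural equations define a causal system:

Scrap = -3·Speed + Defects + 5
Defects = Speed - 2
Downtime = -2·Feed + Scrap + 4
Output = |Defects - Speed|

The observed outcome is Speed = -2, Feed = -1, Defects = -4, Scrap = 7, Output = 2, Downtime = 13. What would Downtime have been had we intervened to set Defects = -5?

12

The intervention breaks the incoming arrows to Defects: Defects = Speed - 2 no longer applies, and Defects = -5.
Scrap = -3·Speed + Defects + 5  [with Speed=-2, Defects=-5]  = 6
Downtime = -2·Feed + Scrap + 4  [with Feed=-1, Scrap=6]  = 12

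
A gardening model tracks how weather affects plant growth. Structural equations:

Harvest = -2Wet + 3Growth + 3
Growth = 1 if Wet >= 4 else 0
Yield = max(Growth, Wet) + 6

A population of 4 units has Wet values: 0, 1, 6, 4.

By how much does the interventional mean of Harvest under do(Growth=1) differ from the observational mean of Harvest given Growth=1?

4.5

Every unit gets Growth=1 under the intervention. Harvest values become 6, 4, -6, -2; E[Harvest|do(Growth=1)] = 0.5.
Observing Growth=1 restricts to units where Growth's equation naturally yields 1: Wet ∈ {6, 4}. In that subpopulation Harvest = -6, -2, mean -4.
Difference = 0.5 − (-4) = 4.5.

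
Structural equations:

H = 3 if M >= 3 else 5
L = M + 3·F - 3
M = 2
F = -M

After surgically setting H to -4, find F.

-2

The intervention breaks the incoming arrows to H: H = 3 if M >= 3 else 5 no longer applies, and H = -4.
Since F is not a descendant of the intervened variable, it is unaffected.
F = -M  [with M=2]  = -2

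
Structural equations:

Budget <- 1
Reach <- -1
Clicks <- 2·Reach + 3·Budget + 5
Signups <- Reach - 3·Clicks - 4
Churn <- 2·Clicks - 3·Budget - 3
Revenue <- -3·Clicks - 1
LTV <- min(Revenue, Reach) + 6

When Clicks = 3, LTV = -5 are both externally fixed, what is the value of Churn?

0

Setting Clicks = 3, LTV = -5 by intervention discards those variables' equations.
Churn = 2·Clicks - 3·Budget - 3  [with Clicks=3, Budget=1]  = 0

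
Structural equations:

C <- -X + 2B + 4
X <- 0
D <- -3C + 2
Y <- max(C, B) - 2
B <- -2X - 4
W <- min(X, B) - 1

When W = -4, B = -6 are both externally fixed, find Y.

-8

The joint intervention fixes W = -4, B = -6, removing each variable's own equation.
C = -X + 2B + 4  [with X=0, B=-6]  = -8
Y = max(C, B) - 2  [with C=-8, B=-6]  = -8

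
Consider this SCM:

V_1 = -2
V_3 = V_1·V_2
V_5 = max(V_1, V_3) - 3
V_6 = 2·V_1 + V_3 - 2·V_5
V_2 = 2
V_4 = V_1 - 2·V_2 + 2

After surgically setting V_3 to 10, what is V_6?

-8

The intervention breaks the incoming arrows to V_3: V_3 = V_1·V_2 no longer applies, and V_3 = 10.
V_5 = max(V_1, V_3) - 3  [with V_1=-2, V_3=10]  = 7
V_6 = 2·V_1 + V_3 - 2·V_5  [with V_1=-2, V_3=10, V_5=7]  = -8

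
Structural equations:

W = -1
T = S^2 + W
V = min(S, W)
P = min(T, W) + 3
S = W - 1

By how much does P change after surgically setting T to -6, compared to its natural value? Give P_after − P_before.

-5

The intervention breaks the incoming arrows to T: T = S^2 + W no longer applies, and T = -6.
P = min(T, W) + 3  [with T=-6, W=-1]  = -3
Without intervention: S = W - 1  [with W=-1]  = -2; T = S^2 + W  [with S=-2, W=-1]  = 3; P = min(T, W) + 3  [with T=3, W=-1]  = 2.
Change = -3 − 2 = -5.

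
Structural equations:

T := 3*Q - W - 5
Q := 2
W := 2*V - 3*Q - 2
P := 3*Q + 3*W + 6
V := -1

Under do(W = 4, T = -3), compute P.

24

Setting W = 4, T = -3 by intervention discards those variables' equations.
P = 3*Q + 3*W + 6  [with Q=2, W=4]  = 24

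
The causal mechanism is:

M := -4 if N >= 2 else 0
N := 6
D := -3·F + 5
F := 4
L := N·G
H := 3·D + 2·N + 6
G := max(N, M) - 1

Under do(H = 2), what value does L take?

Under do(H=2), the mechanism H := 3·D + 2·N + 6 is discarded; H is fixed at 2.
Since L is not a descendant of the intervened variable, it is unaffected.
M = -4 if N >= 2 else 0  [with N=6]  = -4
G = max(N, M) - 1  [with N=6, M=-4]  = 5
L = N·G  [with N=6, G=5]  = 30

30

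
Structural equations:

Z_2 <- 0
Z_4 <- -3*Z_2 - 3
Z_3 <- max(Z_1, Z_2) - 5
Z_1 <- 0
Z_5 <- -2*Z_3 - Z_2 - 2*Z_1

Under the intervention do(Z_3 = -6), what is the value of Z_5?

12

do(Z_3=-6) replaces the equation Z_3 <- max(Z_1, Z_2) - 5 with the constant Z_3 = -6.
Z_5 = -2*Z_3 - Z_2 - 2*Z_1  [with Z_3=-6, Z_2=0, Z_1=0]  = 12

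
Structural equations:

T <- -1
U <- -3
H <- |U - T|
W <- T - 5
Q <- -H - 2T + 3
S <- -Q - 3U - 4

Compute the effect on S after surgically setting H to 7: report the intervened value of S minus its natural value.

5

The intervention breaks the incoming arrows to H: H <- |U - T| no longer applies, and H = 7.
Q = -H - 2T + 3  [with H=7, T=-1]  = -2
S = -Q - 3U - 4  [with Q=-2, U=-3]  = 7
Without intervention: H = |U - T|  [with U=-3, T=-1]  = 2; Q = -H - 2T + 3  [with H=2, T=-1]  = 3; S = -Q - 3U - 4  [with Q=3, U=-3]  = 2.
Change = 7 − 2 = 5.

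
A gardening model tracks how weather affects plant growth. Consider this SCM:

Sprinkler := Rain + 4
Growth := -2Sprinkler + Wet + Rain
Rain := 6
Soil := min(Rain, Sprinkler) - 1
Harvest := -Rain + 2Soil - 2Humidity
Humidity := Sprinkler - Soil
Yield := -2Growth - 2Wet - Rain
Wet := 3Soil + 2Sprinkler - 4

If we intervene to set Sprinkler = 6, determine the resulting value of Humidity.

1

Under do(Sprinkler=6), the mechanism Sprinkler := Rain + 4 is discarded; Sprinkler is fixed at 6.
Soil = min(Rain, Sprinkler) - 1  [with Rain=6, Sprinkler=6]  = 5
Humidity = Sprinkler - Soil  [with Sprinkler=6, Soil=5]  = 1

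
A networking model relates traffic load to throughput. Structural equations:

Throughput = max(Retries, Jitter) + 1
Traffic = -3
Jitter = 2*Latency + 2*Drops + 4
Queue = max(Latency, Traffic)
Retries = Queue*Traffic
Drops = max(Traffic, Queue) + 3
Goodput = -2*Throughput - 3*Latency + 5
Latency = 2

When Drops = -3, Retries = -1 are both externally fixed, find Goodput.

-7

The joint intervention fixes Drops = -3, Retries = -1, removing each variable's own equation.
Jitter = 2*Latency + 2*Drops + 4  [with Latency=2, Drops=-3]  = 2
Throughput = max(Retries, Jitter) + 1  [with Retries=-1, Jitter=2]  = 3
Goodput = -2*Throughput - 3*Latency + 5  [with Throughput=3, Latency=2]  = -7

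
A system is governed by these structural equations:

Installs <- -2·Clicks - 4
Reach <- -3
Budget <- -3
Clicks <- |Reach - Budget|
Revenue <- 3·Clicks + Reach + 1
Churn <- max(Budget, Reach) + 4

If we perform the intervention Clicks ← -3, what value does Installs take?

The intervention breaks the incoming arrows to Clicks: Clicks <- |Reach - Budget| no longer applies, and Clicks = -3.
Installs = -2·Clicks - 4  [with Clicks=-3]  = 2

2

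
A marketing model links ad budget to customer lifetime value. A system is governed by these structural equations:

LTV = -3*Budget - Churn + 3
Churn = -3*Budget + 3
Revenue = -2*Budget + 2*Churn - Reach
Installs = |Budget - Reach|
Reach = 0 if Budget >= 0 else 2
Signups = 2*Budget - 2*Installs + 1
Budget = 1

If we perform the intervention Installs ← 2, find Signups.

The intervention breaks the incoming arrows to Installs: Installs = |Budget - Reach| no longer applies, and Installs = 2.
Signups = 2*Budget - 2*Installs + 1  [with Budget=1, Installs=2]  = -1

-1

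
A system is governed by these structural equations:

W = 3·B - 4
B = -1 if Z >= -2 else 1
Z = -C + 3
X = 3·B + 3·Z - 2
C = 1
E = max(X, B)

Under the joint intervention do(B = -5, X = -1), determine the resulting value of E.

-1

Setting B = -5, X = -1 by intervention discards those variables' equations.
E = max(X, B)  [with X=-1, B=-5]  = -1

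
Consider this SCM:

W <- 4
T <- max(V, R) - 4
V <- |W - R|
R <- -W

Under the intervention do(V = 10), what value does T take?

6

The intervention breaks the incoming arrows to V: V <- |W - R| no longer applies, and V = 10.
R = -W  [with W=4]  = -4
T = max(V, R) - 4  [with V=10, R=-4]  = 6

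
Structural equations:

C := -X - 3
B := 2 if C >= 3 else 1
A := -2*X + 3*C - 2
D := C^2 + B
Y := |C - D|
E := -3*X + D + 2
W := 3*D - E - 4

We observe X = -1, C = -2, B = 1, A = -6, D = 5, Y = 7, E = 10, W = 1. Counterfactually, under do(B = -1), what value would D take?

3

do(B=-1) replaces the equation B := 2 if C >= 3 else 1 with the constant B = -1.
C = -X - 3  [with X=-1]  = -2
D = C^2 + B  [with C=-2, B=-1]  = 3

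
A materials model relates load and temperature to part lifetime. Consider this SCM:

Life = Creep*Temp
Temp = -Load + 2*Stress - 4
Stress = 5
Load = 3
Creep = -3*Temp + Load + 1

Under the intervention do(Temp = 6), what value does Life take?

-84

do(Temp=6) replaces the equation Temp = -Load + 2*Stress - 4 with the constant Temp = 6.
Creep = -3*Temp + Load + 1  [with Temp=6, Load=3]  = -14
Life = Creep*Temp  [with Creep=-14, Temp=6]  = -84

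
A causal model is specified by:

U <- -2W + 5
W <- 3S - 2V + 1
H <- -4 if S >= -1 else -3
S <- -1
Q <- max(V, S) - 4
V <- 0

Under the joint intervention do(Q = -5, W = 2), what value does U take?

1

Under do(Q = -5, W = 2), each intervened variable's structural equation is replaced by its fixed value.
U = -2W + 5  [with W=2]  = 1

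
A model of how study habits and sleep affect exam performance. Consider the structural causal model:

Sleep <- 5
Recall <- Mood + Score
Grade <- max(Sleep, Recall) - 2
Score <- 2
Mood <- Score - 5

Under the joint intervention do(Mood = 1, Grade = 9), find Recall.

The joint intervention fixes Mood = 1, Grade = 9, removing each variable's own equation.
Recall = Mood + Score  [with Mood=1, Score=2]  = 3

3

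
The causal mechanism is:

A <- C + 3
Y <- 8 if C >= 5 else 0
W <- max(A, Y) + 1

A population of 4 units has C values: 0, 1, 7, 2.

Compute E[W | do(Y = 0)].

The intervention sets Y=0 in all 4 units regardless of C. Recomputing W per unit gives 4, 5, 11, 6; average 6.5.

6.5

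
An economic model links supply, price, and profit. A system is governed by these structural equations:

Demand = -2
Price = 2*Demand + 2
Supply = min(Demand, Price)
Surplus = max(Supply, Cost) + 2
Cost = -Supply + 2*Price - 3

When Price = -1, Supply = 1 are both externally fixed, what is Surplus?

Under do(Price = -1, Supply = 1), each intervened variable's structural equation is replaced by its fixed value.
Cost = -Supply + 2*Price - 3  [with Supply=1, Price=-1]  = -6
Surplus = max(Supply, Cost) + 2  [with Supply=1, Cost=-6]  = 3

3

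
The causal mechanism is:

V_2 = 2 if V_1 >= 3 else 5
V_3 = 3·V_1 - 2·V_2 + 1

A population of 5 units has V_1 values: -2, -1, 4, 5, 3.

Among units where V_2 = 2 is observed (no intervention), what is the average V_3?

9

E[V_3|V_2=2] averages over only the 3 units with V_2=2 (V_1 = 4, 5, 3): V_3 = 9, 12, 6, mean 9.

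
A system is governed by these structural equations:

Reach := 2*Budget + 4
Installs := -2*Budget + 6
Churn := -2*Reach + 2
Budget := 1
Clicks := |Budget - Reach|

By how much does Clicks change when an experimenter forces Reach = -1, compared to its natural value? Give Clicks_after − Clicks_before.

The intervention breaks the incoming arrows to Reach: Reach := 2*Budget + 4 no longer applies, and Reach = -1.
Clicks = |Budget - Reach|  [with Budget=1, Reach=-1]  = 2
Without intervention: Reach = 2*Budget + 4  [with Budget=1]  = 6; Clicks = |Budget - Reach|  [with Budget=1, Reach=6]  = 5.
Change = 2 − 5 = -3.

-3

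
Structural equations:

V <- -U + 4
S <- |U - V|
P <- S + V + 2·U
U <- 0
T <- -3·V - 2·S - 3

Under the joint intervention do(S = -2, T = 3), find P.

The joint intervention fixes S = -2, T = 3, removing each variable's own equation.
V = -U + 4  [with U=0]  = 4
P = S + V + 2·U  [with S=-2, V=4, U=0]  = 2

2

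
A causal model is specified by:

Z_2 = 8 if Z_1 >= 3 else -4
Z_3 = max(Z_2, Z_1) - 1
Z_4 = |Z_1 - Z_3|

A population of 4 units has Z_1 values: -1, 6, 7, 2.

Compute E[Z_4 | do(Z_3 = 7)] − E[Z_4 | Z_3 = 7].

3

do(Z_3=7) breaks Z_3's dependence on Z_1. With Z_3=7 fixed, Z_4 across the units is 8, 1, 0, 5, mean 3.5.
Observing Z_3=7 restricts to units where Z_3's equation naturally yields 7: Z_1 ∈ {6, 7}. In that subpopulation Z_4 = 1, 0, mean 0.5.
Difference = 3.5 − 0.5 = 3.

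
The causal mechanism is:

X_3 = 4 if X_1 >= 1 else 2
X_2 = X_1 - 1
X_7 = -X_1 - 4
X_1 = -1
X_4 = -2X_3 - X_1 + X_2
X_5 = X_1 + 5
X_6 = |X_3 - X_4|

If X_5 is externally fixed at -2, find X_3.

2

do(X_5=-2) replaces the equation X_5 = X_1 + 5 with the constant X_5 = -2.
X_3 is not downstream of the intervention, so its value is determined by the original equations.
X_3 = 4 if X_1 >= 1 else 2  [with X_1=-1]  = 2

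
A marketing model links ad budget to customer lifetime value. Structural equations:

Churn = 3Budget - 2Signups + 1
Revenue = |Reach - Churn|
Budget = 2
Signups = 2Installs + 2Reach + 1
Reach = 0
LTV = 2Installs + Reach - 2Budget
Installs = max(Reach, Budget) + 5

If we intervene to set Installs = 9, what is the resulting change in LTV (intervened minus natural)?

4

The intervention breaks the incoming arrows to Installs: Installs = max(Reach, Budget) + 5 no longer applies, and Installs = 9.
LTV = 2Installs + Reach - 2Budget  [with Installs=9, Reach=0, Budget=2]  = 14
Without intervention: Installs = max(Reach, Budget) + 5  [with Reach=0, Budget=2]  = 7; LTV = 2Installs + Reach - 2Budget  [with Installs=7, Reach=0, Budget=2]  = 10.
Change = 14 − 10 = 4.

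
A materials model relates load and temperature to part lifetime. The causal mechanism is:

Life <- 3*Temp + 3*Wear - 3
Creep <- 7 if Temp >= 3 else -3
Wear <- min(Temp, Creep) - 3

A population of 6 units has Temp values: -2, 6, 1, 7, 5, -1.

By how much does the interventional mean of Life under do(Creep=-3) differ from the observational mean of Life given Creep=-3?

do(Creep=-3) breaks Creep's dependence on Temp. With Creep=-3 fixed, Life across the units is -27, -3, -18, 0, -6, -24, mean -13.
Conditioning on Creep=-3 selects the 3 unit(s) with Temp ∈ {-2, 1, -1}. Their Life values: -27, -18, -24. Mean = -23.
Difference = -13 − (-23) = 10.

10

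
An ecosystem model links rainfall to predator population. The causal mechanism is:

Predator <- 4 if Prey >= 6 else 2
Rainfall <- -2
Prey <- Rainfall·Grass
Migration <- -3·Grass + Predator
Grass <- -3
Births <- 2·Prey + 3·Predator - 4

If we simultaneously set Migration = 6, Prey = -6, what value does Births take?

Under do(Migration = 6, Prey = -6), each intervened variable's structural equation is replaced by its fixed value.
Predator = 4 if Prey >= 6 else 2  [with Prey=-6]  = 2
Births = 2·Prey + 3·Predator - 4  [with Prey=-6, Predator=2]  = -10

-10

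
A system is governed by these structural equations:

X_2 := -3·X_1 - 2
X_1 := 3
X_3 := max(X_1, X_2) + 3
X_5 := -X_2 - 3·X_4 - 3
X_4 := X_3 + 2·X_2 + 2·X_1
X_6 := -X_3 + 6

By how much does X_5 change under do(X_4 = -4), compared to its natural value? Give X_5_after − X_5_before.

Intervening sets X_4 = -4 and removes its equation (X_4 := X_3 + 2·X_2 + 2·X_1).
X_2 = -3·X_1 - 2  [with X_1=3]  = -11
X_5 = -X_2 - 3·X_4 - 3  [with X_2=-11, X_4=-4]  = 20
Without intervention: X_2 = -3·X_1 - 2  [with X_1=3]  = -11; X_3 = max(X_1, X_2) + 3  [with X_1=3, X_2=-11]  = 6; X_4 = X_3 + 2·X_2 + 2·X_1  [with X_3=6, X_2=-11, X_1=3]  = -10; X_5 = -X_2 - 3·X_4 - 3  [with X_2=-11, X_4=-10]  = 38.
Change = 20 − 38 = -18.

-18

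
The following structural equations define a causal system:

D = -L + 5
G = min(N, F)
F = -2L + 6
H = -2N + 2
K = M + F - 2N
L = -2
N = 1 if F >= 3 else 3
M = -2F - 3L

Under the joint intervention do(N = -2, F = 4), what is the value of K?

Under do(N = -2, F = 4), each intervened variable's structural equation is replaced by its fixed value.
M = -2F - 3L  [with F=4, L=-2]  = -2
K = M + F - 2N  [with M=-2, F=4, N=-2]  = 6

6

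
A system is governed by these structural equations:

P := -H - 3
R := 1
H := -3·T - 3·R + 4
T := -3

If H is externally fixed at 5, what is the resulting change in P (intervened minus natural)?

5

The intervention breaks the incoming arrows to H: H := -3·T - 3·R + 4 no longer applies, and H = 5.
P = -H - 3  [with H=5]  = -8
Without intervention: H = -3·T - 3·R + 4  [with T=-3, R=1]  = 10; P = -H - 3  [with H=10]  = -13.
Change = -8 − (-13) = 5.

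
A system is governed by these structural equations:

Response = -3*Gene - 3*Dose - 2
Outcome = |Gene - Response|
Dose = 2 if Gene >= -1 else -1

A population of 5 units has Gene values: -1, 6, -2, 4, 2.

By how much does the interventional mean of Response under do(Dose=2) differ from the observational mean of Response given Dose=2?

2.85

Under do(Dose=2), Dose's equation is replaced by Dose=2 for every unit. Per-unit Response: -5, -26, -2, -20, -14. Mean = -13.4.
Observing Dose=2 restricts to units where Dose's equation naturally yields 2: Gene ∈ {-1, 6, 4, 2}. In that subpopulation Response = -5, -26, -20, -14, mean -16.25.
Difference = -13.4 − (-16.25) = 2.85.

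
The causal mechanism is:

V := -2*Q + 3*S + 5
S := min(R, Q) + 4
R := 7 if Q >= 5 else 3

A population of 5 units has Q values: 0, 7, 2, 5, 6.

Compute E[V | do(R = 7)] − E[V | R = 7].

The intervention sets R=7 in all 5 units regardless of Q. Recomputing V per unit gives 17, 24, 19, 22, 23; average 21.
Observing R=7 restricts to units where R's equation naturally yields 7: Q ∈ {7, 5, 6}. In that subpopulation V = 24, 22, 23, mean 23.
Difference = 21 − 23 = -2.

-2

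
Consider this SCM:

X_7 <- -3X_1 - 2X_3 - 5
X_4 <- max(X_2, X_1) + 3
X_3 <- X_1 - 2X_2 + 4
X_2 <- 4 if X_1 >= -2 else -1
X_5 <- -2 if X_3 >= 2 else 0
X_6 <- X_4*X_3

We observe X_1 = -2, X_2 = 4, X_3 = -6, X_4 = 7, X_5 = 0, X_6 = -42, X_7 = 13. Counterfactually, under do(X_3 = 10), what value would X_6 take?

The intervention breaks the incoming arrows to X_3: X_3 <- X_1 - 2X_2 + 4 no longer applies, and X_3 = 10.
X_2 = 4 if X_1 >= -2 else -1  [with X_1=-2]  = 4
X_4 = max(X_2, X_1) + 3  [with X_2=4, X_1=-2]  = 7
X_6 = X_4*X_3  [with X_4=7, X_3=10]  = 70

70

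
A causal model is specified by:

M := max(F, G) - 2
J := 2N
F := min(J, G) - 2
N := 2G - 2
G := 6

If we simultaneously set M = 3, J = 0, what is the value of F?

Under do(M = 3, J = 0), each intervened variable's structural equation is replaced by its fixed value.
F = min(J, G) - 2  [with J=0, G=6]  = -2

-2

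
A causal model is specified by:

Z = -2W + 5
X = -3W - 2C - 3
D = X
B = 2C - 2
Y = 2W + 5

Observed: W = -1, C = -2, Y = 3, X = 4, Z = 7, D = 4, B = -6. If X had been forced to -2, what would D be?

-2

Under do(X=-2), the mechanism X = -3W - 2C - 3 is discarded; X is fixed at -2.
D = X  [with X=-2]  = -2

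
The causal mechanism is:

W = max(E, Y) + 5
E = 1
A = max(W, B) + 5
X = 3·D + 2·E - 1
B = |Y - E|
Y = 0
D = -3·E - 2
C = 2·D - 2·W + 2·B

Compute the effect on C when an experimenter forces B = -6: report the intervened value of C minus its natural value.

do(B=-6) replaces the equation B = |Y - E| with the constant B = -6.
W = max(E, Y) + 5  [with E=1, Y=0]  = 6
D = -3·E - 2  [with E=1]  = -5
C = 2·D - 2·W + 2·B  [with D=-5, W=6, B=-6]  = -34
Without intervention: W = max(E, Y) + 5  [with E=1, Y=0]  = 6; B = |Y - E|  [with Y=0, E=1]  = 1; D = -3·E - 2  [with E=1]  = -5; C = 2·D - 2·W + 2·B  [with D=-5, W=6, B=1]  = -20.
Change = -34 − (-20) = -14.

-14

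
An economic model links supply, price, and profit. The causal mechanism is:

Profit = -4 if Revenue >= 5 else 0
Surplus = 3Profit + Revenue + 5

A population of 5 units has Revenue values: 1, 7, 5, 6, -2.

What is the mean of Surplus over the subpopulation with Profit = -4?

-1

E[Surplus|Profit=-4] averages over only the 3 units with Profit=-4 (Revenue = 7, 5, 6): Surplus = 0, -2, -1, mean -1.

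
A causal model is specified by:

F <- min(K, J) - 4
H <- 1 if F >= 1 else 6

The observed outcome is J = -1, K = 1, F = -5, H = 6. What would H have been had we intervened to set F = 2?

1

The intervention breaks the incoming arrows to F: F <- min(K, J) - 4 no longer applies, and F = 2.
H = 1 if F >= 1 else 6  [with F=2]  = 1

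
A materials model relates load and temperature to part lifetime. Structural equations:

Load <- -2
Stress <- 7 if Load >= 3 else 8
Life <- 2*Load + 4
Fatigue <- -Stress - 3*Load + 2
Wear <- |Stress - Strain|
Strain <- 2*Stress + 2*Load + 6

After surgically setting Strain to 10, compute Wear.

The intervention breaks the incoming arrows to Strain: Strain <- 2*Stress + 2*Load + 6 no longer applies, and Strain = 10.
Stress = 7 if Load >= 3 else 8  [with Load=-2]  = 8
Wear = |Stress - Strain|  [with Stress=8, Strain=10]  = 2

2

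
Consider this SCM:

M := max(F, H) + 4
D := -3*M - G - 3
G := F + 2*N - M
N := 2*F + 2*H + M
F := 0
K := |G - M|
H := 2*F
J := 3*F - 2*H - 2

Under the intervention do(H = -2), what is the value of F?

Under do(H=-2), the mechanism H := 2*F is discarded; H is fixed at -2.
F is not downstream of the intervention, so its value is determined by the original equations.

0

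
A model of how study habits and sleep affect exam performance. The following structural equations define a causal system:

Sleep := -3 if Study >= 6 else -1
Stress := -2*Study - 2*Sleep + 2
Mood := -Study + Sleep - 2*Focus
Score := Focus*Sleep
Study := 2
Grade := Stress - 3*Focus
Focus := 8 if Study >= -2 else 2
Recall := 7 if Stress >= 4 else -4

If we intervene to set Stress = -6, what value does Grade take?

The intervention breaks the incoming arrows to Stress: Stress := -2*Study - 2*Sleep + 2 no longer applies, and Stress = -6.
Focus = 8 if Study >= -2 else 2  [with Study=2]  = 8
Grade = Stress - 3*Focus  [with Stress=-6, Focus=8]  = -30

-30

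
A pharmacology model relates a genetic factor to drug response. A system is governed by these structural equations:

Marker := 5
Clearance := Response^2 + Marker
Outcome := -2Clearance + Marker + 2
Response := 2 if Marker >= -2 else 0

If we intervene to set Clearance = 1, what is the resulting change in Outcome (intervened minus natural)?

The intervention breaks the incoming arrows to Clearance: Clearance := Response^2 + Marker no longer applies, and Clearance = 1.
Outcome = -2Clearance + Marker + 2  [with Clearance=1, Marker=5]  = 5
Without intervention: Response = 2 if Marker >= -2 else 0  [with Marker=5]  = 2; Clearance = Response^2 + Marker  [with Response=2, Marker=5]  = 9; Outcome = -2Clearance + Marker + 2  [with Clearance=9, Marker=5]  = -11.
Change = 5 − (-11) = 16.

16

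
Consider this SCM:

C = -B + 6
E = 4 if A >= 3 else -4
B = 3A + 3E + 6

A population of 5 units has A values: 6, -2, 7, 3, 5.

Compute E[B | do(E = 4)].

29.4

The intervention sets E=4 in all 5 units regardless of A. Recomputing B per unit gives 36, 12, 39, 27, 33; average 29.4.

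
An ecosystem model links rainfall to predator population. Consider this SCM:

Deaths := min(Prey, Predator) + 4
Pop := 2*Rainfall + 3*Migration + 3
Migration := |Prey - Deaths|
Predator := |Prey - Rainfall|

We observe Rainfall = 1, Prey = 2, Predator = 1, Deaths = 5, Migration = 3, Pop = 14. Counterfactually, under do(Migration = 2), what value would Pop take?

The intervention breaks the incoming arrows to Migration: Migration := |Prey - Deaths| no longer applies, and Migration = 2.
Pop = 2*Rainfall + 3*Migration + 3  [with Rainfall=1, Migration=2]  = 11

11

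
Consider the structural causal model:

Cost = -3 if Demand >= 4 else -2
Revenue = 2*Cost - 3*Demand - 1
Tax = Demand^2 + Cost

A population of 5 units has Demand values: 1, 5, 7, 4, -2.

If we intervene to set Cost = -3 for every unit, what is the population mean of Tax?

Under do(Cost=-3), Cost's equation is replaced by Cost=-3 for every unit. Per-unit Tax: -2, 22, 46, 13, 1. Mean = 16.

16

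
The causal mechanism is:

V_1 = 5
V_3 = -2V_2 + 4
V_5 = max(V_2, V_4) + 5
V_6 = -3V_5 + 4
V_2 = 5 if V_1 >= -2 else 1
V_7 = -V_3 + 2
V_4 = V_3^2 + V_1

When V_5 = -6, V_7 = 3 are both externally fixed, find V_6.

Under do(V_5 = -6, V_7 = 3), each intervened variable's structural equation is replaced by its fixed value.
V_6 = -3V_5 + 4  [with V_5=-6]  = 22

22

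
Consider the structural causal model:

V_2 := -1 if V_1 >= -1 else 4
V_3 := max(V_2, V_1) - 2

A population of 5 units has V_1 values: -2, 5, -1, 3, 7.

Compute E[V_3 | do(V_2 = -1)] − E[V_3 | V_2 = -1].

-0.9

Every unit gets V_2=-1 under the intervention. V_3 values become -3, 3, -3, 1, 5; E[V_3|do(V_2=-1)] = 0.6.
Observing V_2=-1 restricts to units where V_2's equation naturally yields -1: V_1 ∈ {5, -1, 3, 7}. In that subpopulation V_3 = 3, -3, 1, 5, mean 1.5.
Difference = 0.6 − 1.5 = -0.9.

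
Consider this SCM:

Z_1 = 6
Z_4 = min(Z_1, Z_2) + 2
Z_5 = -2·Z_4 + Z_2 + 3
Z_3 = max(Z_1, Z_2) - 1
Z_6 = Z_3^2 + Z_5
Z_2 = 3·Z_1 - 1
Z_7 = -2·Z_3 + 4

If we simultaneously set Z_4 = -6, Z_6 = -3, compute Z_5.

32

Setting Z_4 = -6, Z_6 = -3 by intervention discards those variables' equations.
Z_2 = 3·Z_1 - 1  [with Z_1=6]  = 17
Z_5 = -2·Z_4 + Z_2 + 3  [with Z_4=-6, Z_2=17]  = 32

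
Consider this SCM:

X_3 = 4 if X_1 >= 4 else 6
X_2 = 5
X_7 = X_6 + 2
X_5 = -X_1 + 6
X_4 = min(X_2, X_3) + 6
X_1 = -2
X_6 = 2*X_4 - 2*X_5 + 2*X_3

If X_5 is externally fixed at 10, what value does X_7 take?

16

Under do(X_5=10), the mechanism X_5 = -X_1 + 6 is discarded; X_5 is fixed at 10.
X_3 = 4 if X_1 >= 4 else 6  [with X_1=-2]  = 6
X_4 = min(X_2, X_3) + 6  [with X_2=5, X_3=6]  = 11
X_6 = 2*X_4 - 2*X_5 + 2*X_3  [with X_4=11, X_5=10, X_3=6]  = 14
X_7 = X_6 + 2  [with X_6=14]  = 16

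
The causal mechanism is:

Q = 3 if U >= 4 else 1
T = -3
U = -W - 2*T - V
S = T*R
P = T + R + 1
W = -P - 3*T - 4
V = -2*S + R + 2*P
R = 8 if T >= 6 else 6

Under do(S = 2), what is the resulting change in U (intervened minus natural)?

40

The intervention breaks the incoming arrows to S: S = T*R no longer applies, and S = 2.
R = 8 if T >= 6 else 6  [with T=-3]  = 6
P = T + R + 1  [with T=-3, R=6]  = 4
V = -2*S + R + 2*P  [with S=2, R=6, P=4]  = 10
W = -P - 3*T - 4  [with P=4, T=-3]  = 1
U = -W - 2*T - V  [with W=1, T=-3, V=10]  = -5
Without intervention: R = 8 if T >= 6 else 6  [with T=-3]  = 6; S = T*R  [with T=-3, R=6]  = -18; P = T + R + 1  [with T=-3, R=6]  = 4; V = -2*S + R + 2*P  [with S=-18, R=6, P=4]  = 50; W = -P - 3*T - 4  [with P=4, T=-3]  = 1; U = -W - 2*T - V  [with W=1, T=-3, V=50]  = -45.
Change = -5 − (-45) = 40.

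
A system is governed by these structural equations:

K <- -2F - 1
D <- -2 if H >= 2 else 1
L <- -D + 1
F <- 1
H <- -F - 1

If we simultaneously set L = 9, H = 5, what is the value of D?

Setting L = 9, H = 5 by intervention discards those variables' equations.
D = -2 if H >= 2 else 1  [with H=5]  = -2

-2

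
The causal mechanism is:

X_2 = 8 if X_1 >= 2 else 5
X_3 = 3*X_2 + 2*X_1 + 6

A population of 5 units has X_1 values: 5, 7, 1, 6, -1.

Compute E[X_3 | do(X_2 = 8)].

37.2

Every unit gets X_2=8 under the intervention. X_3 values become 40, 44, 32, 42, 28; E[X_3|do(X_2=8)] = 37.2.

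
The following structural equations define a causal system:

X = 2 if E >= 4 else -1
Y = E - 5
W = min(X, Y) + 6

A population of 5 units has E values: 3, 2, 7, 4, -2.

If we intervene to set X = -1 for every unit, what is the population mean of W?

3.2

do(X=-1) breaks X's dependence on E. With X=-1 fixed, W across the units is 4, 3, 5, 5, -1, mean 3.2.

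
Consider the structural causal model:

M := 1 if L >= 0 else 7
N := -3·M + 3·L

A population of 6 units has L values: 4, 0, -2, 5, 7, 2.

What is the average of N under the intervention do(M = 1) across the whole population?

5

do(M=1) breaks M's dependence on L. With M=1 fixed, N across the units is 9, -3, -9, 12, 18, 3, mean 5.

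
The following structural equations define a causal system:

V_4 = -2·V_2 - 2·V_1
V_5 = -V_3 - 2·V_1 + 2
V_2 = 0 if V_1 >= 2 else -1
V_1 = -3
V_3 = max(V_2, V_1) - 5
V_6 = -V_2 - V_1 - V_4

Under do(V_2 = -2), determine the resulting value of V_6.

Under do(V_2=-2), the mechanism V_2 = 0 if V_1 >= 2 else -1 is discarded; V_2 is fixed at -2.
V_4 = -2·V_2 - 2·V_1  [with V_2=-2, V_1=-3]  = 10
V_6 = -V_2 - V_1 - V_4  [with V_2=-2, V_1=-3, V_4=10]  = -5

-5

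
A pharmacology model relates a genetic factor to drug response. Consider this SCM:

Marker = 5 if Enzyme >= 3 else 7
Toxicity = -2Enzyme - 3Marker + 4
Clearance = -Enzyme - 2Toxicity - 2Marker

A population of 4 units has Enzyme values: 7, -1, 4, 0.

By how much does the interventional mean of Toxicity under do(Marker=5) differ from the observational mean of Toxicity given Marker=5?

6

Every unit gets Marker=5 under the intervention. Toxicity values become -25, -9, -19, -11; E[Toxicity|do(Marker=5)] = -16.
Observing Marker=5 restricts to units where Marker's equation naturally yields 5: Enzyme ∈ {7, 4}. In that subpopulation Toxicity = -25, -19, mean -22.
Difference = -16 − (-22) = 6.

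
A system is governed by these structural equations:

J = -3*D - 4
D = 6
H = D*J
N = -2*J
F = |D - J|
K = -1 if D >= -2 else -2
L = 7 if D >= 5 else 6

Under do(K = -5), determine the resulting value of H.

-132

Under do(K=-5), the mechanism K = -1 if D >= -2 else -2 is discarded; K is fixed at -5.
Since H is not a descendant of the intervened variable, it is unaffected.
J = -3*D - 4  [with D=6]  = -22
H = D*J  [with D=6, J=-22]  = -132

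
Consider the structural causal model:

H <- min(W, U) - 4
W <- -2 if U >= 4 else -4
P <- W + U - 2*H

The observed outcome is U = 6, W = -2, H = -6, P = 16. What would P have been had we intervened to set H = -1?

The intervention breaks the incoming arrows to H: H <- min(W, U) - 4 no longer applies, and H = -1.
W = -2 if U >= 4 else -4  [with U=6]  = -2
P = W + U - 2*H  [with W=-2, U=6, H=-1]  = 6

6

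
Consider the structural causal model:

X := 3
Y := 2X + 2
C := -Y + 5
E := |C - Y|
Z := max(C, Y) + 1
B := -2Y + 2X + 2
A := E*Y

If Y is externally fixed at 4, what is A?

12

Under do(Y=4), the mechanism Y := 2X + 2 is discarded; Y is fixed at 4.
C = -Y + 5  [with Y=4]  = 1
E = |C - Y|  [with C=1, Y=4]  = 3
A = E*Y  [with E=3, Y=4]  = 12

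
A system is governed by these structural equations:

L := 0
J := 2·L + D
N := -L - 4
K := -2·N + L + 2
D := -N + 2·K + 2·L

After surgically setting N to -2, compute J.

14

do(N=-2) replaces the equation N := -L - 4 with the constant N = -2.
K = -2·N + L + 2  [with N=-2, L=0]  = 6
D = -N + 2·K + 2·L  [with N=-2, K=6, L=0]  = 14
J = 2·L + D  [with L=0, D=14]  = 14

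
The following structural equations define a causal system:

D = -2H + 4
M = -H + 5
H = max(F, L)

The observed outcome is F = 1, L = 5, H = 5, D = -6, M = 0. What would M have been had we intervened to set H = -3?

8

do(H=-3) replaces the equation H = max(F, L) with the constant H = -3.
M = -H + 5  [with H=-3]  = 8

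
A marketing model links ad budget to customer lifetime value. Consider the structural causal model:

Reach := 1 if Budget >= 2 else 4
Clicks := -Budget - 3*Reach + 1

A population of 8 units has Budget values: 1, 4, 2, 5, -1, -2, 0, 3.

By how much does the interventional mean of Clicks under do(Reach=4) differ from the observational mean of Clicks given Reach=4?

do(Reach=4) breaks Reach's dependence on Budget. With Reach=4 fixed, Clicks across the units is -12, -15, -13, -16, -10, -9, -11, -14, mean -12.5.
E[Clicks|Reach=4] averages over only the 4 units with Reach=4 (Budget = 1, -1, -2, 0): Clicks = -12, -10, -9, -11, mean -10.5.
Difference = -12.5 − (-10.5) = -2.

-2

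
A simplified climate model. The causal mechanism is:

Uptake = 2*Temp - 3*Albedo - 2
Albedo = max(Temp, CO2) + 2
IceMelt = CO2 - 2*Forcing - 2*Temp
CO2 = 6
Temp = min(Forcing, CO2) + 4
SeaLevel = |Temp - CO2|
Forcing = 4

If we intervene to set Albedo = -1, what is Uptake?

17

Under do(Albedo=-1), the mechanism Albedo = max(Temp, CO2) + 2 is discarded; Albedo is fixed at -1.
Temp = min(Forcing, CO2) + 4  [with Forcing=4, CO2=6]  = 8
Uptake = 2*Temp - 3*Albedo - 2  [with Temp=8, Albedo=-1]  = 17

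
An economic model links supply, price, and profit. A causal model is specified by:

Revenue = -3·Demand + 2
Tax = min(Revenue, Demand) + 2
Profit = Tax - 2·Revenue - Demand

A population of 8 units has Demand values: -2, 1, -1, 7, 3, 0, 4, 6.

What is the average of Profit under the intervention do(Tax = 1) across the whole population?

8.25

Under do(Tax=1), Tax's equation is replaced by Tax=1 for every unit. Per-unit Profit: -13, 2, -8, 32, 12, -3, 17, 27. Mean = 8.25.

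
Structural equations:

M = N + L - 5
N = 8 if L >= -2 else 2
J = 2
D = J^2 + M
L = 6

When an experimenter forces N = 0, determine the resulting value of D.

do(N=0) replaces the equation N = 8 if L >= -2 else 2 with the constant N = 0.
M = N + L - 5  [with N=0, L=6]  = 1
D = J^2 + M  [with J=2, M=1]  = 5

5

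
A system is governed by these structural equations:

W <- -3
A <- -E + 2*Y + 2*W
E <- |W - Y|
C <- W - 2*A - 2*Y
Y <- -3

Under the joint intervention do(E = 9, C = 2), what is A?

The joint intervention fixes E = 9, C = 2, removing each variable's own equation.
A = -E + 2*Y + 2*W  [with E=9, Y=-3, W=-3]  = -21

-21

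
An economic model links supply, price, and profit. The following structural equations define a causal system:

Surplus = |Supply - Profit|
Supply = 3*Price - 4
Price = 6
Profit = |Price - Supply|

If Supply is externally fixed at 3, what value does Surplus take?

Under do(Supply=3), the mechanism Supply = 3*Price - 4 is discarded; Supply is fixed at 3.
Profit = |Price - Supply|  [with Price=6, Supply=3]  = 3
Surplus = |Supply - Profit|  [with Supply=3, Profit=3]  = 0

0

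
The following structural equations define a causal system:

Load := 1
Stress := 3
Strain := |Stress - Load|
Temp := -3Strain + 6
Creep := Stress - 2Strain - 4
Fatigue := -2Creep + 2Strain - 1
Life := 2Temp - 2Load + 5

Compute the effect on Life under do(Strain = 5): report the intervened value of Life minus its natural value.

The intervention breaks the incoming arrows to Strain: Strain := |Stress - Load| no longer applies, and Strain = 5.
Temp = -3Strain + 6  [with Strain=5]  = -9
Life = 2Temp - 2Load + 5  [with Temp=-9, Load=1]  = -15
Without intervention: Strain = |Stress - Load|  [with Stress=3, Load=1]  = 2; Temp = -3Strain + 6  [with Strain=2]  = 0; Life = 2Temp - 2Load + 5  [with Temp=0, Load=1]  = 3.
Change = -15 − 3 = -18.

-18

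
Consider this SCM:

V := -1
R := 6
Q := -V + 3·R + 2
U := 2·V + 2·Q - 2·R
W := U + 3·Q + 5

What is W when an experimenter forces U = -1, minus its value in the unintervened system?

Intervening sets U = -1 and removes its equation (U := 2·V + 2·Q - 2·R).
Q = -V + 3·R + 2  [with V=-1, R=6]  = 21
W = U + 3·Q + 5  [with U=-1, Q=21]  = 67
Without intervention: Q = -V + 3·R + 2  [with V=-1, R=6]  = 21; U = 2·V + 2·Q - 2·R  [with V=-1, Q=21, R=6]  = 28; W = U + 3·Q + 5  [with U=28, Q=21]  = 96.
Change = 67 − 96 = -29.

-29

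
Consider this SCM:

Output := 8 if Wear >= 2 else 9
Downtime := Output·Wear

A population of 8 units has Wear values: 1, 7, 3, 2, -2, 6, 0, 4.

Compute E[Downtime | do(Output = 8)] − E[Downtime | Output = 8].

-14.2

Under do(Output=8), Output's equation is replaced by Output=8 for every unit. Per-unit Downtime: 8, 56, 24, 16, -16, 48, 0, 32. Mean = 21.
Observing Output=8 restricts to units where Output's equation naturally yields 8: Wear ∈ {7, 3, 2, 6, 4}. In that subpopulation Downtime = 56, 24, 16, 48, 32, mean 35.2.
Difference = 21 − 35.2 = -14.2.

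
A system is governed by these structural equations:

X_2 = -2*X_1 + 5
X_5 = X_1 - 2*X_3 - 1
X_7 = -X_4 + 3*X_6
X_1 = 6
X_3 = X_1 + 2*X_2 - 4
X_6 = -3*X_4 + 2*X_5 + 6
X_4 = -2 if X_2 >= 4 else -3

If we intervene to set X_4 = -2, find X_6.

70

Under do(X_4=-2), the mechanism X_4 = -2 if X_2 >= 4 else -3 is discarded; X_4 is fixed at -2.
X_2 = -2*X_1 + 5  [with X_1=6]  = -7
X_3 = X_1 + 2*X_2 - 4  [with X_1=6, X_2=-7]  = -12
X_5 = X_1 - 2*X_3 - 1  [with X_1=6, X_3=-12]  = 29
X_6 = -3*X_4 + 2*X_5 + 6  [with X_4=-2, X_5=29]  = 70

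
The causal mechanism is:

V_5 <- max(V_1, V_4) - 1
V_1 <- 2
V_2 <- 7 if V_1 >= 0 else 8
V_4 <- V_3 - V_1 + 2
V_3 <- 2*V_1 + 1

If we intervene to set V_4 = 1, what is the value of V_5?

1

Intervening sets V_4 = 1 and removes its equation (V_4 <- V_3 - V_1 + 2).
V_5 = max(V_1, V_4) - 1  [with V_1=2, V_4=1]  = 1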